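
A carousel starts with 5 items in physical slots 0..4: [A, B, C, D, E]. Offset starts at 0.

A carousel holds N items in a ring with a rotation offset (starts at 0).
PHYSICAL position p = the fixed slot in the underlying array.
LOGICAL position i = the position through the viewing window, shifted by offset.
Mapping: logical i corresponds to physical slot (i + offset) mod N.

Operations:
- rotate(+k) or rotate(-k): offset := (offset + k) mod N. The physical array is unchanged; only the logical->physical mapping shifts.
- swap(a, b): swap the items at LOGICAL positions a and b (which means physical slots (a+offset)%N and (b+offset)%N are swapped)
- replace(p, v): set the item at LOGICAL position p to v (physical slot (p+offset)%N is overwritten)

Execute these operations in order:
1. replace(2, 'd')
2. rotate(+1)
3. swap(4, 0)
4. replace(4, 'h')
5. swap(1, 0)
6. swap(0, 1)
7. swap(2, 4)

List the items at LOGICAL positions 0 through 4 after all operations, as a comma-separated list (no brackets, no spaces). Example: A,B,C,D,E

After op 1 (replace(2, 'd')): offset=0, physical=[A,B,d,D,E], logical=[A,B,d,D,E]
After op 2 (rotate(+1)): offset=1, physical=[A,B,d,D,E], logical=[B,d,D,E,A]
After op 3 (swap(4, 0)): offset=1, physical=[B,A,d,D,E], logical=[A,d,D,E,B]
After op 4 (replace(4, 'h')): offset=1, physical=[h,A,d,D,E], logical=[A,d,D,E,h]
After op 5 (swap(1, 0)): offset=1, physical=[h,d,A,D,E], logical=[d,A,D,E,h]
After op 6 (swap(0, 1)): offset=1, physical=[h,A,d,D,E], logical=[A,d,D,E,h]
After op 7 (swap(2, 4)): offset=1, physical=[D,A,d,h,E], logical=[A,d,h,E,D]

Answer: A,d,h,E,D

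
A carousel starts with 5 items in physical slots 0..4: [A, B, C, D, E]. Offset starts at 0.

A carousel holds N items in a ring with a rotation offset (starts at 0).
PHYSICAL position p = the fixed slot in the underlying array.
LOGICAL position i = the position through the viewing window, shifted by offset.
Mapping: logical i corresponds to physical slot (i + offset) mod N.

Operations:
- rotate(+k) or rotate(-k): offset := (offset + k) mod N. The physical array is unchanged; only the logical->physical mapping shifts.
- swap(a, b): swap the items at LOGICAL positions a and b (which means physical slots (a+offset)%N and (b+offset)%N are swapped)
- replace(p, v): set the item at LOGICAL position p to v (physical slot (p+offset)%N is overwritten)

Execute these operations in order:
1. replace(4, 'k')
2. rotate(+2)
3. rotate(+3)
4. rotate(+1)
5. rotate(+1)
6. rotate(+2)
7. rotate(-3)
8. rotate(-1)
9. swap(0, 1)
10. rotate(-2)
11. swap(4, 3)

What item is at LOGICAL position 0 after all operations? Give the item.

Answer: D

Derivation:
After op 1 (replace(4, 'k')): offset=0, physical=[A,B,C,D,k], logical=[A,B,C,D,k]
After op 2 (rotate(+2)): offset=2, physical=[A,B,C,D,k], logical=[C,D,k,A,B]
After op 3 (rotate(+3)): offset=0, physical=[A,B,C,D,k], logical=[A,B,C,D,k]
After op 4 (rotate(+1)): offset=1, physical=[A,B,C,D,k], logical=[B,C,D,k,A]
After op 5 (rotate(+1)): offset=2, physical=[A,B,C,D,k], logical=[C,D,k,A,B]
After op 6 (rotate(+2)): offset=4, physical=[A,B,C,D,k], logical=[k,A,B,C,D]
After op 7 (rotate(-3)): offset=1, physical=[A,B,C,D,k], logical=[B,C,D,k,A]
After op 8 (rotate(-1)): offset=0, physical=[A,B,C,D,k], logical=[A,B,C,D,k]
After op 9 (swap(0, 1)): offset=0, physical=[B,A,C,D,k], logical=[B,A,C,D,k]
After op 10 (rotate(-2)): offset=3, physical=[B,A,C,D,k], logical=[D,k,B,A,C]
After op 11 (swap(4, 3)): offset=3, physical=[B,C,A,D,k], logical=[D,k,B,C,A]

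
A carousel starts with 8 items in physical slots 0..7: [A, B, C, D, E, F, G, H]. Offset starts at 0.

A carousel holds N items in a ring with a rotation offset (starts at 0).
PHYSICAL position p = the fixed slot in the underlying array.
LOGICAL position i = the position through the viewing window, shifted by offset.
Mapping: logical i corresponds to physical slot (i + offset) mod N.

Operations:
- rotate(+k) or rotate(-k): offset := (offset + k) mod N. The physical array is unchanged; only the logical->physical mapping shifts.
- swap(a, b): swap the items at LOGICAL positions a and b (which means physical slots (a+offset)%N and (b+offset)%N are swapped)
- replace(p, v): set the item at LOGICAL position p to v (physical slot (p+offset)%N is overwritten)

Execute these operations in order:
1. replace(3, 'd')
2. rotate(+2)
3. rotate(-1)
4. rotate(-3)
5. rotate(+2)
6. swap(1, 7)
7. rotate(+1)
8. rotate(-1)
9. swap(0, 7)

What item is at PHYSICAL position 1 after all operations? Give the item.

After op 1 (replace(3, 'd')): offset=0, physical=[A,B,C,d,E,F,G,H], logical=[A,B,C,d,E,F,G,H]
After op 2 (rotate(+2)): offset=2, physical=[A,B,C,d,E,F,G,H], logical=[C,d,E,F,G,H,A,B]
After op 3 (rotate(-1)): offset=1, physical=[A,B,C,d,E,F,G,H], logical=[B,C,d,E,F,G,H,A]
After op 4 (rotate(-3)): offset=6, physical=[A,B,C,d,E,F,G,H], logical=[G,H,A,B,C,d,E,F]
After op 5 (rotate(+2)): offset=0, physical=[A,B,C,d,E,F,G,H], logical=[A,B,C,d,E,F,G,H]
After op 6 (swap(1, 7)): offset=0, physical=[A,H,C,d,E,F,G,B], logical=[A,H,C,d,E,F,G,B]
After op 7 (rotate(+1)): offset=1, physical=[A,H,C,d,E,F,G,B], logical=[H,C,d,E,F,G,B,A]
After op 8 (rotate(-1)): offset=0, physical=[A,H,C,d,E,F,G,B], logical=[A,H,C,d,E,F,G,B]
After op 9 (swap(0, 7)): offset=0, physical=[B,H,C,d,E,F,G,A], logical=[B,H,C,d,E,F,G,A]

Answer: H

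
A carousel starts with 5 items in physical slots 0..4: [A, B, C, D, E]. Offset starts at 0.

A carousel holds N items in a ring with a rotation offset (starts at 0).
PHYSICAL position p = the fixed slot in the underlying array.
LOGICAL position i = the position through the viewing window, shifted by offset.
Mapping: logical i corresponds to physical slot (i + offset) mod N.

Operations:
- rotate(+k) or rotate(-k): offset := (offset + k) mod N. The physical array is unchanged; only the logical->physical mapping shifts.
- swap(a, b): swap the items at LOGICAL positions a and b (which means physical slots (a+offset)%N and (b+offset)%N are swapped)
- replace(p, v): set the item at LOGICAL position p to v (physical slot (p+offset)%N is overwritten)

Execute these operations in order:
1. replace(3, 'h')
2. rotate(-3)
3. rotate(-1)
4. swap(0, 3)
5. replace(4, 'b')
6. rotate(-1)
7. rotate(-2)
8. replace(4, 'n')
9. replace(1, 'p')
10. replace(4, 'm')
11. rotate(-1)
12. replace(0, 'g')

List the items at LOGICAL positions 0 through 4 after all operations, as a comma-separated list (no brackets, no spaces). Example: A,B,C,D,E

Answer: g,h,p,b,E

Derivation:
After op 1 (replace(3, 'h')): offset=0, physical=[A,B,C,h,E], logical=[A,B,C,h,E]
After op 2 (rotate(-3)): offset=2, physical=[A,B,C,h,E], logical=[C,h,E,A,B]
After op 3 (rotate(-1)): offset=1, physical=[A,B,C,h,E], logical=[B,C,h,E,A]
After op 4 (swap(0, 3)): offset=1, physical=[A,E,C,h,B], logical=[E,C,h,B,A]
After op 5 (replace(4, 'b')): offset=1, physical=[b,E,C,h,B], logical=[E,C,h,B,b]
After op 6 (rotate(-1)): offset=0, physical=[b,E,C,h,B], logical=[b,E,C,h,B]
After op 7 (rotate(-2)): offset=3, physical=[b,E,C,h,B], logical=[h,B,b,E,C]
After op 8 (replace(4, 'n')): offset=3, physical=[b,E,n,h,B], logical=[h,B,b,E,n]
After op 9 (replace(1, 'p')): offset=3, physical=[b,E,n,h,p], logical=[h,p,b,E,n]
After op 10 (replace(4, 'm')): offset=3, physical=[b,E,m,h,p], logical=[h,p,b,E,m]
After op 11 (rotate(-1)): offset=2, physical=[b,E,m,h,p], logical=[m,h,p,b,E]
After op 12 (replace(0, 'g')): offset=2, physical=[b,E,g,h,p], logical=[g,h,p,b,E]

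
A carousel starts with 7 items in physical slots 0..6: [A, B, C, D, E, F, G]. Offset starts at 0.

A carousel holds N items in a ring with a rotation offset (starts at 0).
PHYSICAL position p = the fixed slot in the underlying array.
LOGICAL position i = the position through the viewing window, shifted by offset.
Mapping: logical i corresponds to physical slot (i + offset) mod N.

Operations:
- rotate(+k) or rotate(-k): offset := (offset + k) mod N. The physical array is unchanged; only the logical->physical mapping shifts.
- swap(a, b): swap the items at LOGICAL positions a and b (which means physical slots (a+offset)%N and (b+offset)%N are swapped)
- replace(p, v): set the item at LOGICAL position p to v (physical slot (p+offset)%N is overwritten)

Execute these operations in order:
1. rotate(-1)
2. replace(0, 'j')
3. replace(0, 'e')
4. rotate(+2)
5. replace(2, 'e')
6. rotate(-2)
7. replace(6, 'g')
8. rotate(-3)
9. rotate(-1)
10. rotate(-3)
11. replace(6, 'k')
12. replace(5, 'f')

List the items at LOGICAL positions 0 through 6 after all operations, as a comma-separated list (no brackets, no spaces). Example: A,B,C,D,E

Answer: e,A,B,C,e,f,k

Derivation:
After op 1 (rotate(-1)): offset=6, physical=[A,B,C,D,E,F,G], logical=[G,A,B,C,D,E,F]
After op 2 (replace(0, 'j')): offset=6, physical=[A,B,C,D,E,F,j], logical=[j,A,B,C,D,E,F]
After op 3 (replace(0, 'e')): offset=6, physical=[A,B,C,D,E,F,e], logical=[e,A,B,C,D,E,F]
After op 4 (rotate(+2)): offset=1, physical=[A,B,C,D,E,F,e], logical=[B,C,D,E,F,e,A]
After op 5 (replace(2, 'e')): offset=1, physical=[A,B,C,e,E,F,e], logical=[B,C,e,E,F,e,A]
After op 6 (rotate(-2)): offset=6, physical=[A,B,C,e,E,F,e], logical=[e,A,B,C,e,E,F]
After op 7 (replace(6, 'g')): offset=6, physical=[A,B,C,e,E,g,e], logical=[e,A,B,C,e,E,g]
After op 8 (rotate(-3)): offset=3, physical=[A,B,C,e,E,g,e], logical=[e,E,g,e,A,B,C]
After op 9 (rotate(-1)): offset=2, physical=[A,B,C,e,E,g,e], logical=[C,e,E,g,e,A,B]
After op 10 (rotate(-3)): offset=6, physical=[A,B,C,e,E,g,e], logical=[e,A,B,C,e,E,g]
After op 11 (replace(6, 'k')): offset=6, physical=[A,B,C,e,E,k,e], logical=[e,A,B,C,e,E,k]
After op 12 (replace(5, 'f')): offset=6, physical=[A,B,C,e,f,k,e], logical=[e,A,B,C,e,f,k]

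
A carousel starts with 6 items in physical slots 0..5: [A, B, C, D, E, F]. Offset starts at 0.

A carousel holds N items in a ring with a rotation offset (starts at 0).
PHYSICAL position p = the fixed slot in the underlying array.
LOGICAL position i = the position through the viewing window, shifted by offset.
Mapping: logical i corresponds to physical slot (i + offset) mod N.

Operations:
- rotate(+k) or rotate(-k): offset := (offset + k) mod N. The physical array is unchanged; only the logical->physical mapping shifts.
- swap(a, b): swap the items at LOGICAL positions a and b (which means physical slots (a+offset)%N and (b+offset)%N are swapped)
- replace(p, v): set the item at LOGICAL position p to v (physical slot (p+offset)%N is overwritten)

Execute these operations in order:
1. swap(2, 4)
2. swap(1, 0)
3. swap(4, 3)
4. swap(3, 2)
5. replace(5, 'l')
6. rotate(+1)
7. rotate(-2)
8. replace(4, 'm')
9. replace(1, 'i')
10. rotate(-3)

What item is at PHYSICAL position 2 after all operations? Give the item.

Answer: C

Derivation:
After op 1 (swap(2, 4)): offset=0, physical=[A,B,E,D,C,F], logical=[A,B,E,D,C,F]
After op 2 (swap(1, 0)): offset=0, physical=[B,A,E,D,C,F], logical=[B,A,E,D,C,F]
After op 3 (swap(4, 3)): offset=0, physical=[B,A,E,C,D,F], logical=[B,A,E,C,D,F]
After op 4 (swap(3, 2)): offset=0, physical=[B,A,C,E,D,F], logical=[B,A,C,E,D,F]
After op 5 (replace(5, 'l')): offset=0, physical=[B,A,C,E,D,l], logical=[B,A,C,E,D,l]
After op 6 (rotate(+1)): offset=1, physical=[B,A,C,E,D,l], logical=[A,C,E,D,l,B]
After op 7 (rotate(-2)): offset=5, physical=[B,A,C,E,D,l], logical=[l,B,A,C,E,D]
After op 8 (replace(4, 'm')): offset=5, physical=[B,A,C,m,D,l], logical=[l,B,A,C,m,D]
After op 9 (replace(1, 'i')): offset=5, physical=[i,A,C,m,D,l], logical=[l,i,A,C,m,D]
After op 10 (rotate(-3)): offset=2, physical=[i,A,C,m,D,l], logical=[C,m,D,l,i,A]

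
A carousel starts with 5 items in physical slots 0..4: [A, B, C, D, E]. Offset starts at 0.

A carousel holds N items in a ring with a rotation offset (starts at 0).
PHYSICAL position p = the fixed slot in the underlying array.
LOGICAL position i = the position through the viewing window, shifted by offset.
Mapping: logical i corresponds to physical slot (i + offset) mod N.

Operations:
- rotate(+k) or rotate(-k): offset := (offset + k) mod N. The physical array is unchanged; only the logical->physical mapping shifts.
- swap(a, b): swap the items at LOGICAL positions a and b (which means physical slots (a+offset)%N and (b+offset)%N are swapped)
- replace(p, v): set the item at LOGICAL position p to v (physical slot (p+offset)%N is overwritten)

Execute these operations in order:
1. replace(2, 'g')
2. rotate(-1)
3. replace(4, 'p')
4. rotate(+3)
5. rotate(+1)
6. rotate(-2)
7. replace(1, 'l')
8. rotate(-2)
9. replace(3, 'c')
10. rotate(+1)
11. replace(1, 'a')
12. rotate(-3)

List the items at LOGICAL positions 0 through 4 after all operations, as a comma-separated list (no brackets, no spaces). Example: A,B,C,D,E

Answer: c,p,E,A,a

Derivation:
After op 1 (replace(2, 'g')): offset=0, physical=[A,B,g,D,E], logical=[A,B,g,D,E]
After op 2 (rotate(-1)): offset=4, physical=[A,B,g,D,E], logical=[E,A,B,g,D]
After op 3 (replace(4, 'p')): offset=4, physical=[A,B,g,p,E], logical=[E,A,B,g,p]
After op 4 (rotate(+3)): offset=2, physical=[A,B,g,p,E], logical=[g,p,E,A,B]
After op 5 (rotate(+1)): offset=3, physical=[A,B,g,p,E], logical=[p,E,A,B,g]
After op 6 (rotate(-2)): offset=1, physical=[A,B,g,p,E], logical=[B,g,p,E,A]
After op 7 (replace(1, 'l')): offset=1, physical=[A,B,l,p,E], logical=[B,l,p,E,A]
After op 8 (rotate(-2)): offset=4, physical=[A,B,l,p,E], logical=[E,A,B,l,p]
After op 9 (replace(3, 'c')): offset=4, physical=[A,B,c,p,E], logical=[E,A,B,c,p]
After op 10 (rotate(+1)): offset=0, physical=[A,B,c,p,E], logical=[A,B,c,p,E]
After op 11 (replace(1, 'a')): offset=0, physical=[A,a,c,p,E], logical=[A,a,c,p,E]
After op 12 (rotate(-3)): offset=2, physical=[A,a,c,p,E], logical=[c,p,E,A,a]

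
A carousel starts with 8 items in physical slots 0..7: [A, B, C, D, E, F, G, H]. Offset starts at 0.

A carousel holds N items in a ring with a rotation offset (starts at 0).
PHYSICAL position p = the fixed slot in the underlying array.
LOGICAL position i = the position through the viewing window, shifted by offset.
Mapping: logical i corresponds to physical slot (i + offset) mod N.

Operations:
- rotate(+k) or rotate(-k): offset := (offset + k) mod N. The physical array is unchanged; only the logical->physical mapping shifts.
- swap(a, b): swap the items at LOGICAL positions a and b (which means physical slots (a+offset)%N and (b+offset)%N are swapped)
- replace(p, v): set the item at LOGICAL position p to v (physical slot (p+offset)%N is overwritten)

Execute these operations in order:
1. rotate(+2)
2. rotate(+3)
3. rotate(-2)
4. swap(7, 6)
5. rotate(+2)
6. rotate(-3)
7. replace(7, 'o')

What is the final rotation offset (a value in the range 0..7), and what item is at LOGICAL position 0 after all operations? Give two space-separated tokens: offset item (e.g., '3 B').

After op 1 (rotate(+2)): offset=2, physical=[A,B,C,D,E,F,G,H], logical=[C,D,E,F,G,H,A,B]
After op 2 (rotate(+3)): offset=5, physical=[A,B,C,D,E,F,G,H], logical=[F,G,H,A,B,C,D,E]
After op 3 (rotate(-2)): offset=3, physical=[A,B,C,D,E,F,G,H], logical=[D,E,F,G,H,A,B,C]
After op 4 (swap(7, 6)): offset=3, physical=[A,C,B,D,E,F,G,H], logical=[D,E,F,G,H,A,C,B]
After op 5 (rotate(+2)): offset=5, physical=[A,C,B,D,E,F,G,H], logical=[F,G,H,A,C,B,D,E]
After op 6 (rotate(-3)): offset=2, physical=[A,C,B,D,E,F,G,H], logical=[B,D,E,F,G,H,A,C]
After op 7 (replace(7, 'o')): offset=2, physical=[A,o,B,D,E,F,G,H], logical=[B,D,E,F,G,H,A,o]

Answer: 2 B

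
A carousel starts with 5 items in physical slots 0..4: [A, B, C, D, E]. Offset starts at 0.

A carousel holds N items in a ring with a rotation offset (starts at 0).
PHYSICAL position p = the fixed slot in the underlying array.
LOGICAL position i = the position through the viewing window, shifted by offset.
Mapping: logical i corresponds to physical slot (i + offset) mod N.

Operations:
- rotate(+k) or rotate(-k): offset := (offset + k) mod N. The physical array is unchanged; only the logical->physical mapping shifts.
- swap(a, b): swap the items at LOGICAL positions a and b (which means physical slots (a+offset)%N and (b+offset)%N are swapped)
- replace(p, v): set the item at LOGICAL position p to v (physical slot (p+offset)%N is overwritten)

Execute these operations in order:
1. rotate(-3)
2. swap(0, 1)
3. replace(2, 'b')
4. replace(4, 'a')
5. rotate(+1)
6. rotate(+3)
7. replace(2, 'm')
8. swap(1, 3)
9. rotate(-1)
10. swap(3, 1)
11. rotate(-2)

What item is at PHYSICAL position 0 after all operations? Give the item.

After op 1 (rotate(-3)): offset=2, physical=[A,B,C,D,E], logical=[C,D,E,A,B]
After op 2 (swap(0, 1)): offset=2, physical=[A,B,D,C,E], logical=[D,C,E,A,B]
After op 3 (replace(2, 'b')): offset=2, physical=[A,B,D,C,b], logical=[D,C,b,A,B]
After op 4 (replace(4, 'a')): offset=2, physical=[A,a,D,C,b], logical=[D,C,b,A,a]
After op 5 (rotate(+1)): offset=3, physical=[A,a,D,C,b], logical=[C,b,A,a,D]
After op 6 (rotate(+3)): offset=1, physical=[A,a,D,C,b], logical=[a,D,C,b,A]
After op 7 (replace(2, 'm')): offset=1, physical=[A,a,D,m,b], logical=[a,D,m,b,A]
After op 8 (swap(1, 3)): offset=1, physical=[A,a,b,m,D], logical=[a,b,m,D,A]
After op 9 (rotate(-1)): offset=0, physical=[A,a,b,m,D], logical=[A,a,b,m,D]
After op 10 (swap(3, 1)): offset=0, physical=[A,m,b,a,D], logical=[A,m,b,a,D]
After op 11 (rotate(-2)): offset=3, physical=[A,m,b,a,D], logical=[a,D,A,m,b]

Answer: A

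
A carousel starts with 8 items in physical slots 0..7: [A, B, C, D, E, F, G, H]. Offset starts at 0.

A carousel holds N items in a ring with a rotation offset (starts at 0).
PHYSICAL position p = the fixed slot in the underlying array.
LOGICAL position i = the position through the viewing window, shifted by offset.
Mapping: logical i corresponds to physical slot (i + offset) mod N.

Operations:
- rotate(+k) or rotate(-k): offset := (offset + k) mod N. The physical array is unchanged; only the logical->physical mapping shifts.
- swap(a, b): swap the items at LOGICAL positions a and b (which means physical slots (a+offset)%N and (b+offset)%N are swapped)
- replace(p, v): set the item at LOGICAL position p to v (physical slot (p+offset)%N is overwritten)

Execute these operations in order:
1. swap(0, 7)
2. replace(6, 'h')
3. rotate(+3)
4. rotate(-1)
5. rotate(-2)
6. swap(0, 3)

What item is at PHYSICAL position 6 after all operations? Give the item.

After op 1 (swap(0, 7)): offset=0, physical=[H,B,C,D,E,F,G,A], logical=[H,B,C,D,E,F,G,A]
After op 2 (replace(6, 'h')): offset=0, physical=[H,B,C,D,E,F,h,A], logical=[H,B,C,D,E,F,h,A]
After op 3 (rotate(+3)): offset=3, physical=[H,B,C,D,E,F,h,A], logical=[D,E,F,h,A,H,B,C]
After op 4 (rotate(-1)): offset=2, physical=[H,B,C,D,E,F,h,A], logical=[C,D,E,F,h,A,H,B]
After op 5 (rotate(-2)): offset=0, physical=[H,B,C,D,E,F,h,A], logical=[H,B,C,D,E,F,h,A]
After op 6 (swap(0, 3)): offset=0, physical=[D,B,C,H,E,F,h,A], logical=[D,B,C,H,E,F,h,A]

Answer: h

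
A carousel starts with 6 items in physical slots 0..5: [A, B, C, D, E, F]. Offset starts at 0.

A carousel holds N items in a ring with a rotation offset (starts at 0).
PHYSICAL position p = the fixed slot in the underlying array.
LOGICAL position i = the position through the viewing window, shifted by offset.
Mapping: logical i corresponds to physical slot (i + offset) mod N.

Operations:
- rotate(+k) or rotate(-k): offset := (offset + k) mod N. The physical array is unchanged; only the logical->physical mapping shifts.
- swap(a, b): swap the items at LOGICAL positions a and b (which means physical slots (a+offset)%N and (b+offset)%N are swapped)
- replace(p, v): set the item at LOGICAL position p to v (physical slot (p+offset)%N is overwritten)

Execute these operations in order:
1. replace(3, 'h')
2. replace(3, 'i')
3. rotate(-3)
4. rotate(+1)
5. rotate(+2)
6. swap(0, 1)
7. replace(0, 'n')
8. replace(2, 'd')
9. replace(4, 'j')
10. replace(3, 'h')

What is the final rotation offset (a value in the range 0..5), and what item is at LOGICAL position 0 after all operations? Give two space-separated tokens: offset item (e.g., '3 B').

Answer: 0 n

Derivation:
After op 1 (replace(3, 'h')): offset=0, physical=[A,B,C,h,E,F], logical=[A,B,C,h,E,F]
After op 2 (replace(3, 'i')): offset=0, physical=[A,B,C,i,E,F], logical=[A,B,C,i,E,F]
After op 3 (rotate(-3)): offset=3, physical=[A,B,C,i,E,F], logical=[i,E,F,A,B,C]
After op 4 (rotate(+1)): offset=4, physical=[A,B,C,i,E,F], logical=[E,F,A,B,C,i]
After op 5 (rotate(+2)): offset=0, physical=[A,B,C,i,E,F], logical=[A,B,C,i,E,F]
After op 6 (swap(0, 1)): offset=0, physical=[B,A,C,i,E,F], logical=[B,A,C,i,E,F]
After op 7 (replace(0, 'n')): offset=0, physical=[n,A,C,i,E,F], logical=[n,A,C,i,E,F]
After op 8 (replace(2, 'd')): offset=0, physical=[n,A,d,i,E,F], logical=[n,A,d,i,E,F]
After op 9 (replace(4, 'j')): offset=0, physical=[n,A,d,i,j,F], logical=[n,A,d,i,j,F]
After op 10 (replace(3, 'h')): offset=0, physical=[n,A,d,h,j,F], logical=[n,A,d,h,j,F]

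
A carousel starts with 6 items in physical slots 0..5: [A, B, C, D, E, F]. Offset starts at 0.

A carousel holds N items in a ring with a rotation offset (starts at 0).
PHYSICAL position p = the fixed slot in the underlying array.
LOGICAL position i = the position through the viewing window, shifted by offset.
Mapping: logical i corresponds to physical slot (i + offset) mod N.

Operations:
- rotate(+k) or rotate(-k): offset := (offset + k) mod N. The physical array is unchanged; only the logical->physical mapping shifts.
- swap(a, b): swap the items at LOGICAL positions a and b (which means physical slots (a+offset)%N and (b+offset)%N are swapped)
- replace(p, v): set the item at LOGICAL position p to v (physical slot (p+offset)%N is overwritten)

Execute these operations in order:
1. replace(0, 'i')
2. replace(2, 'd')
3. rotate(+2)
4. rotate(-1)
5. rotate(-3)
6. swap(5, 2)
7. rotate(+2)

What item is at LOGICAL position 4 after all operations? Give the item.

After op 1 (replace(0, 'i')): offset=0, physical=[i,B,C,D,E,F], logical=[i,B,C,D,E,F]
After op 2 (replace(2, 'd')): offset=0, physical=[i,B,d,D,E,F], logical=[i,B,d,D,E,F]
After op 3 (rotate(+2)): offset=2, physical=[i,B,d,D,E,F], logical=[d,D,E,F,i,B]
After op 4 (rotate(-1)): offset=1, physical=[i,B,d,D,E,F], logical=[B,d,D,E,F,i]
After op 5 (rotate(-3)): offset=4, physical=[i,B,d,D,E,F], logical=[E,F,i,B,d,D]
After op 6 (swap(5, 2)): offset=4, physical=[D,B,d,i,E,F], logical=[E,F,D,B,d,i]
After op 7 (rotate(+2)): offset=0, physical=[D,B,d,i,E,F], logical=[D,B,d,i,E,F]

Answer: E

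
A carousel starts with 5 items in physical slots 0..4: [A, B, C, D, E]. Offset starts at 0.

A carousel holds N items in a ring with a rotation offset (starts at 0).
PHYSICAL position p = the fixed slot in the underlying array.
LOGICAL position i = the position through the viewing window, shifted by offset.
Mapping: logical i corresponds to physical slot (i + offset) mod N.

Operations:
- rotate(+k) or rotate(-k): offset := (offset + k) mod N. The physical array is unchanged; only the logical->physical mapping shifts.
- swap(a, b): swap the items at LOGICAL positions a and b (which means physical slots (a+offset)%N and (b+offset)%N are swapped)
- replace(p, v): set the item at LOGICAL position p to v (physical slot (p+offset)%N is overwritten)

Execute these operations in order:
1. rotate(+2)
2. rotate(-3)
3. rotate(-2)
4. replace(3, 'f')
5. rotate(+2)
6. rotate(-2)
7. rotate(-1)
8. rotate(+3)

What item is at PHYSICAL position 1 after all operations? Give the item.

After op 1 (rotate(+2)): offset=2, physical=[A,B,C,D,E], logical=[C,D,E,A,B]
After op 2 (rotate(-3)): offset=4, physical=[A,B,C,D,E], logical=[E,A,B,C,D]
After op 3 (rotate(-2)): offset=2, physical=[A,B,C,D,E], logical=[C,D,E,A,B]
After op 4 (replace(3, 'f')): offset=2, physical=[f,B,C,D,E], logical=[C,D,E,f,B]
After op 5 (rotate(+2)): offset=4, physical=[f,B,C,D,E], logical=[E,f,B,C,D]
After op 6 (rotate(-2)): offset=2, physical=[f,B,C,D,E], logical=[C,D,E,f,B]
After op 7 (rotate(-1)): offset=1, physical=[f,B,C,D,E], logical=[B,C,D,E,f]
After op 8 (rotate(+3)): offset=4, physical=[f,B,C,D,E], logical=[E,f,B,C,D]

Answer: B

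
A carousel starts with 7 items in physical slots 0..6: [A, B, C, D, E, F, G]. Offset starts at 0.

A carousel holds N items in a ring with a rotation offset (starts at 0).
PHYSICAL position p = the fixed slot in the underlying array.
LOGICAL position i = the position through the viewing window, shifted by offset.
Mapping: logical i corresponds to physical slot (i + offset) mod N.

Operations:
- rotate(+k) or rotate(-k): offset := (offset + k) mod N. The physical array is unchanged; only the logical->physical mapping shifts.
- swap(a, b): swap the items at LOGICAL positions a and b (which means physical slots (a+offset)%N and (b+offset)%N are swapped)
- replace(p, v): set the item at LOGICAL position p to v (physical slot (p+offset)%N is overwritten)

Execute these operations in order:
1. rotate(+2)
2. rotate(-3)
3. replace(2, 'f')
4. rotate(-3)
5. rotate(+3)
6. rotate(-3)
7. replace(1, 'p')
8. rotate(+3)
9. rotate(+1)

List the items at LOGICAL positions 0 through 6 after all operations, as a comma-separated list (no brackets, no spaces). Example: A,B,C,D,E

After op 1 (rotate(+2)): offset=2, physical=[A,B,C,D,E,F,G], logical=[C,D,E,F,G,A,B]
After op 2 (rotate(-3)): offset=6, physical=[A,B,C,D,E,F,G], logical=[G,A,B,C,D,E,F]
After op 3 (replace(2, 'f')): offset=6, physical=[A,f,C,D,E,F,G], logical=[G,A,f,C,D,E,F]
After op 4 (rotate(-3)): offset=3, physical=[A,f,C,D,E,F,G], logical=[D,E,F,G,A,f,C]
After op 5 (rotate(+3)): offset=6, physical=[A,f,C,D,E,F,G], logical=[G,A,f,C,D,E,F]
After op 6 (rotate(-3)): offset=3, physical=[A,f,C,D,E,F,G], logical=[D,E,F,G,A,f,C]
After op 7 (replace(1, 'p')): offset=3, physical=[A,f,C,D,p,F,G], logical=[D,p,F,G,A,f,C]
After op 8 (rotate(+3)): offset=6, physical=[A,f,C,D,p,F,G], logical=[G,A,f,C,D,p,F]
After op 9 (rotate(+1)): offset=0, physical=[A,f,C,D,p,F,G], logical=[A,f,C,D,p,F,G]

Answer: A,f,C,D,p,F,G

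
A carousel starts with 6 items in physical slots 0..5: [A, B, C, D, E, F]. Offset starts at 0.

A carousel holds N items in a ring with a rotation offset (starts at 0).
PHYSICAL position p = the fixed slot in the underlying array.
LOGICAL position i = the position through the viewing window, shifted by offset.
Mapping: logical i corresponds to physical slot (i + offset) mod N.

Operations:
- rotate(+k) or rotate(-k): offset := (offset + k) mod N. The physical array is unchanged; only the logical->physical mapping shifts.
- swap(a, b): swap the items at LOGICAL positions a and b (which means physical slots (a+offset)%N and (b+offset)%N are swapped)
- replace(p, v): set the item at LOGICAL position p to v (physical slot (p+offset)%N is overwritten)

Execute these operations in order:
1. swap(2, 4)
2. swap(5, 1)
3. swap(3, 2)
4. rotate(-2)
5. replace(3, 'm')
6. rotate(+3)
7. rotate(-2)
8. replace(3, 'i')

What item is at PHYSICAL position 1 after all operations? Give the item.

Answer: m

Derivation:
After op 1 (swap(2, 4)): offset=0, physical=[A,B,E,D,C,F], logical=[A,B,E,D,C,F]
After op 2 (swap(5, 1)): offset=0, physical=[A,F,E,D,C,B], logical=[A,F,E,D,C,B]
After op 3 (swap(3, 2)): offset=0, physical=[A,F,D,E,C,B], logical=[A,F,D,E,C,B]
After op 4 (rotate(-2)): offset=4, physical=[A,F,D,E,C,B], logical=[C,B,A,F,D,E]
After op 5 (replace(3, 'm')): offset=4, physical=[A,m,D,E,C,B], logical=[C,B,A,m,D,E]
After op 6 (rotate(+3)): offset=1, physical=[A,m,D,E,C,B], logical=[m,D,E,C,B,A]
After op 7 (rotate(-2)): offset=5, physical=[A,m,D,E,C,B], logical=[B,A,m,D,E,C]
After op 8 (replace(3, 'i')): offset=5, physical=[A,m,i,E,C,B], logical=[B,A,m,i,E,C]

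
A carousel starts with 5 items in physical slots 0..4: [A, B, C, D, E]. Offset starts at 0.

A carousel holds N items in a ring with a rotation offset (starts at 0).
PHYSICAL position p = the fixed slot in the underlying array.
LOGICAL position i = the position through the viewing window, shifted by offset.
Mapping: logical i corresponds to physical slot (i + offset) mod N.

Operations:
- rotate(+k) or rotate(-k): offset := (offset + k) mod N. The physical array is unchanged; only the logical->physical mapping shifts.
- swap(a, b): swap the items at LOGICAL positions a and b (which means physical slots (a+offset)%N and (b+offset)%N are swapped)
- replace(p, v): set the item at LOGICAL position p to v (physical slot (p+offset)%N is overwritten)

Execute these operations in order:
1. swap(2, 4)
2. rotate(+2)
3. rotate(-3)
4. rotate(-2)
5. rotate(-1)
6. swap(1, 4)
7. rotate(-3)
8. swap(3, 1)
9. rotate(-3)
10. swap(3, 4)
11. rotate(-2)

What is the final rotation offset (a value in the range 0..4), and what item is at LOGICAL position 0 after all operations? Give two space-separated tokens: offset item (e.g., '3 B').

Answer: 3 B

Derivation:
After op 1 (swap(2, 4)): offset=0, physical=[A,B,E,D,C], logical=[A,B,E,D,C]
After op 2 (rotate(+2)): offset=2, physical=[A,B,E,D,C], logical=[E,D,C,A,B]
After op 3 (rotate(-3)): offset=4, physical=[A,B,E,D,C], logical=[C,A,B,E,D]
After op 4 (rotate(-2)): offset=2, physical=[A,B,E,D,C], logical=[E,D,C,A,B]
After op 5 (rotate(-1)): offset=1, physical=[A,B,E,D,C], logical=[B,E,D,C,A]
After op 6 (swap(1, 4)): offset=1, physical=[E,B,A,D,C], logical=[B,A,D,C,E]
After op 7 (rotate(-3)): offset=3, physical=[E,B,A,D,C], logical=[D,C,E,B,A]
After op 8 (swap(3, 1)): offset=3, physical=[E,C,A,D,B], logical=[D,B,E,C,A]
After op 9 (rotate(-3)): offset=0, physical=[E,C,A,D,B], logical=[E,C,A,D,B]
After op 10 (swap(3, 4)): offset=0, physical=[E,C,A,B,D], logical=[E,C,A,B,D]
After op 11 (rotate(-2)): offset=3, physical=[E,C,A,B,D], logical=[B,D,E,C,A]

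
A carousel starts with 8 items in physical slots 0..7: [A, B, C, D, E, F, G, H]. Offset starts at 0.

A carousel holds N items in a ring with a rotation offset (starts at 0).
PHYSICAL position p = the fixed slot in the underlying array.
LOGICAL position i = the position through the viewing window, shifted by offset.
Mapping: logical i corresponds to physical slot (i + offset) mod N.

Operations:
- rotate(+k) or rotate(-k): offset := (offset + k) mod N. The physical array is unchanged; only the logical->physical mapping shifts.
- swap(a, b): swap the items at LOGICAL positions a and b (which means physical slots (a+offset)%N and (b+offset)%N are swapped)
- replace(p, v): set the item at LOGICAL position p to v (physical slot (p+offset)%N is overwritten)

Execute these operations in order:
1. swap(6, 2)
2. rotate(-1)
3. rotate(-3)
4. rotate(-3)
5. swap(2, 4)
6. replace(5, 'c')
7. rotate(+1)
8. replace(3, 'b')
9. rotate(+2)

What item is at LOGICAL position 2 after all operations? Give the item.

Answer: c

Derivation:
After op 1 (swap(6, 2)): offset=0, physical=[A,B,G,D,E,F,C,H], logical=[A,B,G,D,E,F,C,H]
After op 2 (rotate(-1)): offset=7, physical=[A,B,G,D,E,F,C,H], logical=[H,A,B,G,D,E,F,C]
After op 3 (rotate(-3)): offset=4, physical=[A,B,G,D,E,F,C,H], logical=[E,F,C,H,A,B,G,D]
After op 4 (rotate(-3)): offset=1, physical=[A,B,G,D,E,F,C,H], logical=[B,G,D,E,F,C,H,A]
After op 5 (swap(2, 4)): offset=1, physical=[A,B,G,F,E,D,C,H], logical=[B,G,F,E,D,C,H,A]
After op 6 (replace(5, 'c')): offset=1, physical=[A,B,G,F,E,D,c,H], logical=[B,G,F,E,D,c,H,A]
After op 7 (rotate(+1)): offset=2, physical=[A,B,G,F,E,D,c,H], logical=[G,F,E,D,c,H,A,B]
After op 8 (replace(3, 'b')): offset=2, physical=[A,B,G,F,E,b,c,H], logical=[G,F,E,b,c,H,A,B]
After op 9 (rotate(+2)): offset=4, physical=[A,B,G,F,E,b,c,H], logical=[E,b,c,H,A,B,G,F]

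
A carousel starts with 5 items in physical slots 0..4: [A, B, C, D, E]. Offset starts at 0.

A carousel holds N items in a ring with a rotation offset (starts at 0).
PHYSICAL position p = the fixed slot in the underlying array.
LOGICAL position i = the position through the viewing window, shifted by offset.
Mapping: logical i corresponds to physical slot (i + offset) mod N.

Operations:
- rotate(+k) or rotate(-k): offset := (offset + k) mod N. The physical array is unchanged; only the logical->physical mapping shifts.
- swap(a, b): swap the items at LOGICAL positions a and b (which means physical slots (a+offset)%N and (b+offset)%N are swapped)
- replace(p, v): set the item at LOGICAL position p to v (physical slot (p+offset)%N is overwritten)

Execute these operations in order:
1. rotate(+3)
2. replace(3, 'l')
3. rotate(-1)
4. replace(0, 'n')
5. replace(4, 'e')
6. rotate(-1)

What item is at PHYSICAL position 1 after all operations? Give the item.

Answer: e

Derivation:
After op 1 (rotate(+3)): offset=3, physical=[A,B,C,D,E], logical=[D,E,A,B,C]
After op 2 (replace(3, 'l')): offset=3, physical=[A,l,C,D,E], logical=[D,E,A,l,C]
After op 3 (rotate(-1)): offset=2, physical=[A,l,C,D,E], logical=[C,D,E,A,l]
After op 4 (replace(0, 'n')): offset=2, physical=[A,l,n,D,E], logical=[n,D,E,A,l]
After op 5 (replace(4, 'e')): offset=2, physical=[A,e,n,D,E], logical=[n,D,E,A,e]
After op 6 (rotate(-1)): offset=1, physical=[A,e,n,D,E], logical=[e,n,D,E,A]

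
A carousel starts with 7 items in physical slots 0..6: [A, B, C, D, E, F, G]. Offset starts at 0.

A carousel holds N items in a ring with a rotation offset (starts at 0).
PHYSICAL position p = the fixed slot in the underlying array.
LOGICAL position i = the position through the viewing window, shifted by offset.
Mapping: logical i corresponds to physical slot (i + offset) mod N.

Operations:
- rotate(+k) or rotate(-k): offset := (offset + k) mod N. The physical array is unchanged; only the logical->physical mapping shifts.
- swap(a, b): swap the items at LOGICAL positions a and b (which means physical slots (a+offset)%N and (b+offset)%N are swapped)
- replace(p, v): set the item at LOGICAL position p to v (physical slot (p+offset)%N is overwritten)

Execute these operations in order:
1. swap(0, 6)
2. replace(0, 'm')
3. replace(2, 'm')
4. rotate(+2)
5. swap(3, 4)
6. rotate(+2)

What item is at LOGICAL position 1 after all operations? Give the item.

After op 1 (swap(0, 6)): offset=0, physical=[G,B,C,D,E,F,A], logical=[G,B,C,D,E,F,A]
After op 2 (replace(0, 'm')): offset=0, physical=[m,B,C,D,E,F,A], logical=[m,B,C,D,E,F,A]
After op 3 (replace(2, 'm')): offset=0, physical=[m,B,m,D,E,F,A], logical=[m,B,m,D,E,F,A]
After op 4 (rotate(+2)): offset=2, physical=[m,B,m,D,E,F,A], logical=[m,D,E,F,A,m,B]
After op 5 (swap(3, 4)): offset=2, physical=[m,B,m,D,E,A,F], logical=[m,D,E,A,F,m,B]
After op 6 (rotate(+2)): offset=4, physical=[m,B,m,D,E,A,F], logical=[E,A,F,m,B,m,D]

Answer: A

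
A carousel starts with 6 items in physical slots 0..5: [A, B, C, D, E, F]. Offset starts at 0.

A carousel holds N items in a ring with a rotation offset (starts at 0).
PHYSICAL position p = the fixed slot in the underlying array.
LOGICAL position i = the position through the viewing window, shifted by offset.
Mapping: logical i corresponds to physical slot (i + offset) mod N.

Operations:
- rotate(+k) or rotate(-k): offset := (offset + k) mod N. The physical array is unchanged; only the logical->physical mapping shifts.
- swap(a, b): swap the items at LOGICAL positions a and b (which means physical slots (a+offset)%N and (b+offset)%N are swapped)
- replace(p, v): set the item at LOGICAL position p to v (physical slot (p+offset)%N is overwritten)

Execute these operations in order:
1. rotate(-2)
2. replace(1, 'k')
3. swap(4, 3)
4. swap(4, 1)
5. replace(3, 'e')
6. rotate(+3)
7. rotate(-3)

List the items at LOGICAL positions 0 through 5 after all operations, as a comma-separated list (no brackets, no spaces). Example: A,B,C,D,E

Answer: E,B,A,e,k,D

Derivation:
After op 1 (rotate(-2)): offset=4, physical=[A,B,C,D,E,F], logical=[E,F,A,B,C,D]
After op 2 (replace(1, 'k')): offset=4, physical=[A,B,C,D,E,k], logical=[E,k,A,B,C,D]
After op 3 (swap(4, 3)): offset=4, physical=[A,C,B,D,E,k], logical=[E,k,A,C,B,D]
After op 4 (swap(4, 1)): offset=4, physical=[A,C,k,D,E,B], logical=[E,B,A,C,k,D]
After op 5 (replace(3, 'e')): offset=4, physical=[A,e,k,D,E,B], logical=[E,B,A,e,k,D]
After op 6 (rotate(+3)): offset=1, physical=[A,e,k,D,E,B], logical=[e,k,D,E,B,A]
After op 7 (rotate(-3)): offset=4, physical=[A,e,k,D,E,B], logical=[E,B,A,e,k,D]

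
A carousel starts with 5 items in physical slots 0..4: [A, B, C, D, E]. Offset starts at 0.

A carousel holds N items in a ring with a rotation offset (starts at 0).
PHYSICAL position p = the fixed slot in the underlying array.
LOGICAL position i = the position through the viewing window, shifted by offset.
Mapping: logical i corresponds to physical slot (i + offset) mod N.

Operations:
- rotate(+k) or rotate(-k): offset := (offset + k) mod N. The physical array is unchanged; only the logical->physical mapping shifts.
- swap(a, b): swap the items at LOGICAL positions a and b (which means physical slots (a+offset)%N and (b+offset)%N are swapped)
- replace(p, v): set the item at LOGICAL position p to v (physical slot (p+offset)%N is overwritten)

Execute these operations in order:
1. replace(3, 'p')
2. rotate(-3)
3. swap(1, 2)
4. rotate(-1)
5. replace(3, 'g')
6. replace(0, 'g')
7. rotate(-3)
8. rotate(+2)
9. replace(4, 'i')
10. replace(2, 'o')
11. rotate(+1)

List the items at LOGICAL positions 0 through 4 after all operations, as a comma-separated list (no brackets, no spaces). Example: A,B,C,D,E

Answer: g,o,E,i,A

Derivation:
After op 1 (replace(3, 'p')): offset=0, physical=[A,B,C,p,E], logical=[A,B,C,p,E]
After op 2 (rotate(-3)): offset=2, physical=[A,B,C,p,E], logical=[C,p,E,A,B]
After op 3 (swap(1, 2)): offset=2, physical=[A,B,C,E,p], logical=[C,E,p,A,B]
After op 4 (rotate(-1)): offset=1, physical=[A,B,C,E,p], logical=[B,C,E,p,A]
After op 5 (replace(3, 'g')): offset=1, physical=[A,B,C,E,g], logical=[B,C,E,g,A]
After op 6 (replace(0, 'g')): offset=1, physical=[A,g,C,E,g], logical=[g,C,E,g,A]
After op 7 (rotate(-3)): offset=3, physical=[A,g,C,E,g], logical=[E,g,A,g,C]
After op 8 (rotate(+2)): offset=0, physical=[A,g,C,E,g], logical=[A,g,C,E,g]
After op 9 (replace(4, 'i')): offset=0, physical=[A,g,C,E,i], logical=[A,g,C,E,i]
After op 10 (replace(2, 'o')): offset=0, physical=[A,g,o,E,i], logical=[A,g,o,E,i]
After op 11 (rotate(+1)): offset=1, physical=[A,g,o,E,i], logical=[g,o,E,i,A]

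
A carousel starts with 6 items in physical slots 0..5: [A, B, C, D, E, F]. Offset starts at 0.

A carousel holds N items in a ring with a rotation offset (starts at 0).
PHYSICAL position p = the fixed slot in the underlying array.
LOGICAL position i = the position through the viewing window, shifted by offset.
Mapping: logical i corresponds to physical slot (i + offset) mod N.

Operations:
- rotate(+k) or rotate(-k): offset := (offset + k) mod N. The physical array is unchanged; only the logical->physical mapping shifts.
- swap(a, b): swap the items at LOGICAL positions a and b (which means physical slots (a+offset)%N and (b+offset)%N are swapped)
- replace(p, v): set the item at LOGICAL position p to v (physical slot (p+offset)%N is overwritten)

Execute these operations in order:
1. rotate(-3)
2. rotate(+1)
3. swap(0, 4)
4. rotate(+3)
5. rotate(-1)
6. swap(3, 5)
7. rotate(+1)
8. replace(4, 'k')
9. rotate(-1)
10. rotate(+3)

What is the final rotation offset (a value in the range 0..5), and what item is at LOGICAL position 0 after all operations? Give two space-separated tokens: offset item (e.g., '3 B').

After op 1 (rotate(-3)): offset=3, physical=[A,B,C,D,E,F], logical=[D,E,F,A,B,C]
After op 2 (rotate(+1)): offset=4, physical=[A,B,C,D,E,F], logical=[E,F,A,B,C,D]
After op 3 (swap(0, 4)): offset=4, physical=[A,B,E,D,C,F], logical=[C,F,A,B,E,D]
After op 4 (rotate(+3)): offset=1, physical=[A,B,E,D,C,F], logical=[B,E,D,C,F,A]
After op 5 (rotate(-1)): offset=0, physical=[A,B,E,D,C,F], logical=[A,B,E,D,C,F]
After op 6 (swap(3, 5)): offset=0, physical=[A,B,E,F,C,D], logical=[A,B,E,F,C,D]
After op 7 (rotate(+1)): offset=1, physical=[A,B,E,F,C,D], logical=[B,E,F,C,D,A]
After op 8 (replace(4, 'k')): offset=1, physical=[A,B,E,F,C,k], logical=[B,E,F,C,k,A]
After op 9 (rotate(-1)): offset=0, physical=[A,B,E,F,C,k], logical=[A,B,E,F,C,k]
After op 10 (rotate(+3)): offset=3, physical=[A,B,E,F,C,k], logical=[F,C,k,A,B,E]

Answer: 3 F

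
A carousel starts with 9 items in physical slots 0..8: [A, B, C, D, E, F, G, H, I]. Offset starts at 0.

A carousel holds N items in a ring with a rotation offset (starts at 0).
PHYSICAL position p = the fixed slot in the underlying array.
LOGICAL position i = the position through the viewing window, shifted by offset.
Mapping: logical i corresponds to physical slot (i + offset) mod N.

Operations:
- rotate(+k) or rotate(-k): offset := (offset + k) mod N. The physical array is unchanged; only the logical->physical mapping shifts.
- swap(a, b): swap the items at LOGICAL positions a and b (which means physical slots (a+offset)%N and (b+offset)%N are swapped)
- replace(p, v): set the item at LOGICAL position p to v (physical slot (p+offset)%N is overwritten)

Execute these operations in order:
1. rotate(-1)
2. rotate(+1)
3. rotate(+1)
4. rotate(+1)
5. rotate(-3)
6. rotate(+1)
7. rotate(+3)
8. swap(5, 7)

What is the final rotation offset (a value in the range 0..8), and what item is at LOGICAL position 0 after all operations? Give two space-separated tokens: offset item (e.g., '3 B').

Answer: 3 D

Derivation:
After op 1 (rotate(-1)): offset=8, physical=[A,B,C,D,E,F,G,H,I], logical=[I,A,B,C,D,E,F,G,H]
After op 2 (rotate(+1)): offset=0, physical=[A,B,C,D,E,F,G,H,I], logical=[A,B,C,D,E,F,G,H,I]
After op 3 (rotate(+1)): offset=1, physical=[A,B,C,D,E,F,G,H,I], logical=[B,C,D,E,F,G,H,I,A]
After op 4 (rotate(+1)): offset=2, physical=[A,B,C,D,E,F,G,H,I], logical=[C,D,E,F,G,H,I,A,B]
After op 5 (rotate(-3)): offset=8, physical=[A,B,C,D,E,F,G,H,I], logical=[I,A,B,C,D,E,F,G,H]
After op 6 (rotate(+1)): offset=0, physical=[A,B,C,D,E,F,G,H,I], logical=[A,B,C,D,E,F,G,H,I]
After op 7 (rotate(+3)): offset=3, physical=[A,B,C,D,E,F,G,H,I], logical=[D,E,F,G,H,I,A,B,C]
After op 8 (swap(5, 7)): offset=3, physical=[A,I,C,D,E,F,G,H,B], logical=[D,E,F,G,H,B,A,I,C]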